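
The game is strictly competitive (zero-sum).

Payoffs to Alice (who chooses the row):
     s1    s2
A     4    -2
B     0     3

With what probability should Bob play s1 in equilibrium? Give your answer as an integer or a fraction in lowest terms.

Row minima are -2 and 0, so Alice's maximin is 0; column maxima are 4 and 3, so Bob's minimax is 3. These differ, so the equilibrium is in mixed strategies.
Let Bob play s1 with probability q. Alice is indifferent when 4q − 2(1−q) = 3(1−q), giving q = 5/9.

5/9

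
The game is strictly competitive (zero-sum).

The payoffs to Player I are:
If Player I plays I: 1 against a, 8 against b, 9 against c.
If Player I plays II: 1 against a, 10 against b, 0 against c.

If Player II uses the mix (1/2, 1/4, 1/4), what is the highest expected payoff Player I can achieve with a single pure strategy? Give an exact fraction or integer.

I: (1)·(1/2) + (8)·(1/4) + (9)·(1/4) = 19/4.
II: (1)·(1/2) + (10)·(1/4) + (0)·(1/4) = 3.
The best pure response is I with expected payoff 19/4.

19/4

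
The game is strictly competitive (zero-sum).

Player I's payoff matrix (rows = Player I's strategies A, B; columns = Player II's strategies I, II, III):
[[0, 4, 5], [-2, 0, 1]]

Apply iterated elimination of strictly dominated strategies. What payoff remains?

0

Column III is strictly dominated by I for Player II (0<5, -2<1); eliminate III.
Row B is strictly dominated by row A (0>-2, 4>0); eliminate B.
Column II is strictly dominated by I for Player II (0<4); eliminate II.
Only (A, I) remains, with payoff 0.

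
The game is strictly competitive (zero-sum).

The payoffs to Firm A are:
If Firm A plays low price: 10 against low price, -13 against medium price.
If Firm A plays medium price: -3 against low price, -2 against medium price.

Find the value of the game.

-59/24

Row minima are -13 and -3, so Firm A's maximin is -3; column maxima are 10 and -2, so Firm B's minimax is -2. These differ, so the equilibrium is in mixed strategies.
Let Firm A play low price with probability p. Firm B is indifferent when 10p − 3(1−p) = −13p − 2(1−p), giving p = 1/24.
Let Firm B play low price with probability q. Firm A is indifferent when 10q − 13(1−q) = −3q − 2(1−q), giving q = 11/24.
The value is 10·(11/24) + (-13)·(13/24) = -59/24.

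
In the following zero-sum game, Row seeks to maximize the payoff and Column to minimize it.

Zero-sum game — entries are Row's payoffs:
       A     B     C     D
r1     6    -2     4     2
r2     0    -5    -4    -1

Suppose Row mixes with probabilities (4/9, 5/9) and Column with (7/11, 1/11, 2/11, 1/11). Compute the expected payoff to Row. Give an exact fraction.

130/99

Against (7/11, 1/11, 2/11, 1/11), each row's expected payoff is r1: 50/11; r2: -14/11.
Taking the (4/9, 5/9)-weighted average: (4/9)·(50/11) + (5/9)·(-14/11) = 130/99.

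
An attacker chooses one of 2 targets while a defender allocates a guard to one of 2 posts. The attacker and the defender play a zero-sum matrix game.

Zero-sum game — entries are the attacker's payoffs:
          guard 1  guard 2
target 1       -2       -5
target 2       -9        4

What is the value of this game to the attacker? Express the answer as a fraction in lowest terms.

-53/16

Row minima are -5 and -9, so the attacker's maximin is -5; column maxima are -2 and 4, so the defender's minimax is -2. These differ, so the equilibrium is in mixed strategies.
Let the attacker play target 1 with probability p. The defender is indifferent when −2p − 9(1−p) = −5p + 4(1−p), giving p = 13/16.
Let the defender play guard 1 with probability q. The attacker is indifferent when −2q − 5(1−q) = −9q + 4(1−q), giving q = 9/16.
The value is -2·(9/16) + (-5)·(7/16) = -53/16.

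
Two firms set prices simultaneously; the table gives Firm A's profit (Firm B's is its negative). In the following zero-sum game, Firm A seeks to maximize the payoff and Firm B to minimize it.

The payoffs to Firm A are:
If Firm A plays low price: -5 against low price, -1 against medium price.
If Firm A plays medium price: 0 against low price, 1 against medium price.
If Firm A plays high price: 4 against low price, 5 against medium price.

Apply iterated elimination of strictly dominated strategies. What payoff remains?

4

Column medium price is strictly dominated by low price for Firm B (-5<-1, 0<1, 4<5); eliminate medium price.
Row low price is strictly dominated by row medium price (0>-5); eliminate low price.
Row medium price is strictly dominated by row high price (4>0); eliminate medium price.
Only (high price, low price) remains, with payoff 4.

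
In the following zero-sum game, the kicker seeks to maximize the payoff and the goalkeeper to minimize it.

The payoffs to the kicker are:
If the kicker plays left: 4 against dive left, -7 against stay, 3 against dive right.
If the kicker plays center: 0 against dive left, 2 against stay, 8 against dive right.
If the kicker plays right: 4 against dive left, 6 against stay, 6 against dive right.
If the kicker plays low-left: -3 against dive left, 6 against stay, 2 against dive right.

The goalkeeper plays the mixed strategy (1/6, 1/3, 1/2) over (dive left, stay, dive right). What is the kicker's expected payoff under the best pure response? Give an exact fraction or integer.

left: (4)·(1/6) + (-7)·(1/3) + (3)·(1/2) = -1/6.
center: (0)·(1/6) + (2)·(1/3) + (8)·(1/2) = 14/3.
right: (4)·(1/6) + (6)·(1/3) + (6)·(1/2) = 17/3.
low-left: (-3)·(1/6) + (6)·(1/3) + (2)·(1/2) = 5/2.
The best pure response is right with expected payoff 17/3.

17/3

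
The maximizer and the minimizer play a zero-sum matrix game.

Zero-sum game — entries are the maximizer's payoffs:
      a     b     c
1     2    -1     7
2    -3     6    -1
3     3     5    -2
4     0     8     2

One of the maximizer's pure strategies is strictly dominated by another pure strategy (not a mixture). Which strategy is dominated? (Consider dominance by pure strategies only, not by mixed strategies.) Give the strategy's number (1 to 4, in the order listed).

2

Compare 2 with 4: 0 > -3, 8 > 6, 2 > -1.
So 4 strictly dominates 2 for the maximizer; 2 is strictly dominated.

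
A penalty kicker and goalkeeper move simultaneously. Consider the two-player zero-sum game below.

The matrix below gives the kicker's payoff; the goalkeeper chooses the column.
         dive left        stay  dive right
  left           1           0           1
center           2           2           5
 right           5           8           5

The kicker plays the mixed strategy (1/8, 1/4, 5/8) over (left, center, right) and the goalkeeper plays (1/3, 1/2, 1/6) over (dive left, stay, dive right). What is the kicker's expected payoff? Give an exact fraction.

19/4

Against (1/3, 1/2, 1/6), each row's expected payoff is left: 1/2; center: 5/2; right: 13/2.
Taking the (1/8, 1/4, 5/8)-weighted average: (1/8)·(1/2) + (1/4)·(5/2) + (5/8)·(13/2) = 19/4.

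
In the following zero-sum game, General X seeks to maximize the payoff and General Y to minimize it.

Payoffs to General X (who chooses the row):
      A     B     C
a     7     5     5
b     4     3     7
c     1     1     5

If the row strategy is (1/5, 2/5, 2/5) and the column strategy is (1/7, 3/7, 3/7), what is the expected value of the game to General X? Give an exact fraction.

Against (1/7, 3/7, 3/7), each row's expected payoff is a: 37/7; b: 34/7; c: 19/7.
Taking the (1/5, 2/5, 2/5)-weighted average: (1/5)·(37/7) + (2/5)·(34/7) + (2/5)·(19/7) = 143/35.

143/35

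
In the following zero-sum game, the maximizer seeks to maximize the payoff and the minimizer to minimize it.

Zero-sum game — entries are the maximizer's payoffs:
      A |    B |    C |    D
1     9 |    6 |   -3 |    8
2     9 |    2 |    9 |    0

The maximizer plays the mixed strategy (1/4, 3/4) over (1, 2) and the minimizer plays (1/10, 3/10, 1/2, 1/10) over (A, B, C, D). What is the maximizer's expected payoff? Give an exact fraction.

Against (1/10, 3/10, 1/2, 1/10), each row's expected payoff is 1: 2; 2: 6.
Taking the (1/4, 3/4)-weighted average: (1/4)·(2) + (3/4)·(6) = 5.

5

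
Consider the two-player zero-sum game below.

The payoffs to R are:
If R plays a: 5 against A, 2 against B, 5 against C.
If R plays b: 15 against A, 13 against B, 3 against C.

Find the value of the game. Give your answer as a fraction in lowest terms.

Column A is strictly dominated by B for C (it gives R more in every row).
The remaining 2×2 game on (a, b) × (B, C) has no saddle point. Let R play a with probability p; indifference gives 2p + 13(1−p) = 5p + 3(1−p), so p = 10/13.
Similarly C's optimal q on B is 2/13, and the value is 2·(2/13) + (5)·(11/13) = 59/13.

59/13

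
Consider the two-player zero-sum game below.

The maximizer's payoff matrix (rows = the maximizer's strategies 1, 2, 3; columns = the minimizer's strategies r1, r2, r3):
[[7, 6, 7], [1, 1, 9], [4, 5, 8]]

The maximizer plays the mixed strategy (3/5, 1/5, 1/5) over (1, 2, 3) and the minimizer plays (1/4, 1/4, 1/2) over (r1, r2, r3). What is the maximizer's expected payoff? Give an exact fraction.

Against (1/4, 1/4, 1/2), each row's expected payoff is 1: 27/4; 2: 5; 3: 25/4.
Taking the (3/5, 1/5, 1/5)-weighted average: (3/5)·(27/4) + (1/5)·(5) + (1/5)·(25/4) = 63/10.

63/10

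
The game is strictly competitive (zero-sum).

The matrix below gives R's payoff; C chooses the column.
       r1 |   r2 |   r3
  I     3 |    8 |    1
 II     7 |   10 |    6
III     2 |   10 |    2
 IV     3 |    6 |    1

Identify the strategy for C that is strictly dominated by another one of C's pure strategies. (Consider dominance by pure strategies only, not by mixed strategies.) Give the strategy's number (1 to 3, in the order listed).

2

C prefers columns that give R less. Compare r2 with r1: 3 < 8, 7 < 10, 2 < 10, 3 < 6.
So r1 strictly dominates r2 for C; r2 is strictly dominated.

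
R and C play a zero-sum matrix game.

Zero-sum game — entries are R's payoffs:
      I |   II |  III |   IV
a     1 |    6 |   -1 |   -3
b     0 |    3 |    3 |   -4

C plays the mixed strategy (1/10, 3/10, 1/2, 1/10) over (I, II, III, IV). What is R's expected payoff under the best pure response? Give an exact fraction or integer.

a: (1)·(1/10) + (6)·(3/10) + (-1)·(1/2) + (-3)·(1/10) = 11/10.
b: (0)·(1/10) + (3)·(3/10) + (3)·(1/2) + (-4)·(1/10) = 2.
The best pure response is b with expected payoff 2.

2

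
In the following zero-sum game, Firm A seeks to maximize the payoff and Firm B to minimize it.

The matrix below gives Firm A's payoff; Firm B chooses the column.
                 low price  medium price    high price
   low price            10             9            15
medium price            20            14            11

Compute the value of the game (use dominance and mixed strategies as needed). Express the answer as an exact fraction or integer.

Column low price is strictly dominated by medium price for Firm B (it gives Firm A more in every row).
The remaining 2×2 game on (low price, medium price) × (medium price, high price) has no saddle point. Let Firm A play low price with probability p; indifference gives 9p + 14(1−p) = 15p + 11(1−p), so p = 1/3.
Similarly Firm B's optimal q on medium price is 4/9, and the value is 9·(4/9) + (15)·(5/9) = 37/3.

37/3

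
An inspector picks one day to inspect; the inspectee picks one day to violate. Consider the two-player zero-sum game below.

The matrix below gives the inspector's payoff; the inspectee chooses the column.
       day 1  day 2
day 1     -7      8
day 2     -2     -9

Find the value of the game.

-79/22

Row minima are -7 and -9, so the inspector's maximin is -7; column maxima are -2 and 8, so the inspectee's minimax is -2. These differ, so the equilibrium is in mixed strategies.
Let the inspector play day 1 with probability p. The inspectee is indifferent when −7p − 2(1−p) = 8p − 9(1−p), giving p = 7/22.
Let the inspectee play day 1 with probability q. The inspector is indifferent when −7q + 8(1−q) = −2q − 9(1−q), giving q = 17/22.
The value is -7·(17/22) + (8)·(5/22) = -79/22.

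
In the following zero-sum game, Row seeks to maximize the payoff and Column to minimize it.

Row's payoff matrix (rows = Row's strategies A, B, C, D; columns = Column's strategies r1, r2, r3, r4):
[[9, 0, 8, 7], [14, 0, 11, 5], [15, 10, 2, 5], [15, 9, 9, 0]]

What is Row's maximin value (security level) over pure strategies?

2

The worst-case payoff for each row is A: 0, B: 0, C: 2, D: 0.
The best of these is 2.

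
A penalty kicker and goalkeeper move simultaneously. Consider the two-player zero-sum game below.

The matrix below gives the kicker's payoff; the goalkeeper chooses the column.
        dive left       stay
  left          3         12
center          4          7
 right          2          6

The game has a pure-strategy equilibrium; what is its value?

Row minima: 3, 4, 2 → the kicker's maximin is 4.
Column maxima: 4, 12 → the goalkeeper's minimax is 4.
They coincide at (center, dive left), so the value is 4.

4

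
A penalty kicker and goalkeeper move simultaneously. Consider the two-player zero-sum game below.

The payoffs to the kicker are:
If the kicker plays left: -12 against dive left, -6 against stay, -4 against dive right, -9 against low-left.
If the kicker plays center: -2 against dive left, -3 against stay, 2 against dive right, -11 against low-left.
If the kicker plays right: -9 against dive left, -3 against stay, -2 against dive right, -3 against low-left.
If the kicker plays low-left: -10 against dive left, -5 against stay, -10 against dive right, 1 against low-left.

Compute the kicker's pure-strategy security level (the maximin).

-9

The worst-case payoff for each row is left: -12, center: -11, right: -9, low-left: -10.
The best of these is -9.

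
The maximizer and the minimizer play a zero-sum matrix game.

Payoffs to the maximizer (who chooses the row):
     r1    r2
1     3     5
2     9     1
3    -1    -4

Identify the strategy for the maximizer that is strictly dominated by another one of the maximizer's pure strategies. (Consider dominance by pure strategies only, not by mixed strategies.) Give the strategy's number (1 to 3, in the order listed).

Compare 3 with 1: 3 > -1, 5 > -4.
So 1 strictly dominates 3 for the maximizer; 3 is strictly dominated.

3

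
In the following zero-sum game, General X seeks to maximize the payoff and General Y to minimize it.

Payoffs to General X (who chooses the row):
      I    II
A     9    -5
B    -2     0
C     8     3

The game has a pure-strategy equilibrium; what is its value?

3

Row minima: -5, -2, 3 → General X's maximin is 3.
Column maxima: 9, 3 → General Y's minimax is 3.
They coincide at (C, II), so the value is 3.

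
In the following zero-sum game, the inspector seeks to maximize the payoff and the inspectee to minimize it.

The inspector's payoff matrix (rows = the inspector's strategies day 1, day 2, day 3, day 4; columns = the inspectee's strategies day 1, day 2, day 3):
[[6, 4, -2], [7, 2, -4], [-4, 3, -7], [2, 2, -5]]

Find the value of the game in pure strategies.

Row minima: -2, -4, -7, -5 → the inspector's maximin is -2.
Column maxima: 7, 4, -2 → the inspectee's minimax is -2.
They coincide at (day 1, day 3), so the value is -2.

-2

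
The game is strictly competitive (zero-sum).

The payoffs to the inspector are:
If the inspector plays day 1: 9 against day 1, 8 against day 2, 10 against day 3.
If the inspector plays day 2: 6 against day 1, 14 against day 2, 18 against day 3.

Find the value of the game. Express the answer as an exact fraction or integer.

Column day 3 is strictly dominated by day 2 for the inspectee (it gives the inspector more in every row).
The remaining 2×2 game on (day 1, day 2) × (day 1, day 2) has no saddle point. Let the inspector play day 1 with probability p; indifference gives 9p + 6(1−p) = 8p + 14(1−p), so p = 8/9.
Similarly the inspectee's optimal q on day 1 is 2/3, and the value is 9·(2/3) + (8)·(1/3) = 26/3.

26/3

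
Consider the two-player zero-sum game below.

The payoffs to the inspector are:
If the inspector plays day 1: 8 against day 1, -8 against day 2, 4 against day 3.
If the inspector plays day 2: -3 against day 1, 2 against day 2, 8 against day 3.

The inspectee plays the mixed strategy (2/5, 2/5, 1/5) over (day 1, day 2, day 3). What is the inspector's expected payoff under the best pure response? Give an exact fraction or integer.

6/5

day 1: (8)·(2/5) + (-8)·(2/5) + (4)·(1/5) = 4/5.
day 2: (-3)·(2/5) + (2)·(2/5) + (8)·(1/5) = 6/5.
The best pure response is day 2 with expected payoff 6/5.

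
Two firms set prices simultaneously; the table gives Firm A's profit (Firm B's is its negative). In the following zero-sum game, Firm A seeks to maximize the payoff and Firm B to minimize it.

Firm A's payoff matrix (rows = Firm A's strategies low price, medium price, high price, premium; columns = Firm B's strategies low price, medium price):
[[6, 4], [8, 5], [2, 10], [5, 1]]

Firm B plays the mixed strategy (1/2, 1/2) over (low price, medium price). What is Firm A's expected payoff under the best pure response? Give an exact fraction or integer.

13/2

low price: (6)·(1/2) + (4)·(1/2) = 5.
medium price: (8)·(1/2) + (5)·(1/2) = 13/2.
high price: (2)·(1/2) + (10)·(1/2) = 6.
premium: (5)·(1/2) + (1)·(1/2) = 3.
The best pure response is medium price with expected payoff 13/2.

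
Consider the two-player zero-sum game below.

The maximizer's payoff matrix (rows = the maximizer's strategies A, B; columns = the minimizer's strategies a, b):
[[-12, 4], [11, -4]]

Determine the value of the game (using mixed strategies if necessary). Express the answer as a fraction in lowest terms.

Row minima are -12 and -4, so the maximizer's maximin is -4; column maxima are 11 and 4, so the minimizer's minimax is 4. These differ, so the equilibrium is in mixed strategies.
Let the maximizer play A with probability p. The minimizer is indifferent when −12p + 11(1−p) = 4p − 4(1−p), giving p = 15/31.
Let the minimizer play a with probability q. The maximizer is indifferent when −12q + 4(1−q) = 11q − 4(1−q), giving q = 8/31.
The value is -12·(8/31) + (4)·(23/31) = -4/31.

-4/31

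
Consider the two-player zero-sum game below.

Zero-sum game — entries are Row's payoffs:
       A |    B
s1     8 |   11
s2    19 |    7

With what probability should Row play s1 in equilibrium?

Row minima are 8 and 7, so Row's maximin is 8; column maxima are 19 and 11, so Column's minimax is 11. These differ, so the equilibrium is in mixed strategies.
Let Row play s1 with probability p. Column is indifferent when 8p + 19(1−p) = 11p + 7(1−p), giving p = 4/5.

4/5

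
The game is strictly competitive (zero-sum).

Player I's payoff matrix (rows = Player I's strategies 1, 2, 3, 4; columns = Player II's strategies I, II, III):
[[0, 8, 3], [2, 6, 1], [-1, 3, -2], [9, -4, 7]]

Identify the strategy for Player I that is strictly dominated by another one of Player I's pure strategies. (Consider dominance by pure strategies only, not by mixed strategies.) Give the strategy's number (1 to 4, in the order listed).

Compare 3 with 1: 0 > -1, 8 > 3, 3 > -2.
So 1 strictly dominates 3 for Player I; 3 is strictly dominated.

3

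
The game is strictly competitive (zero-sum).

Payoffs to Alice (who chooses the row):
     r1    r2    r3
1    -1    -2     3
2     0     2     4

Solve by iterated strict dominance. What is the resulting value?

Column r3 is strictly dominated by r1 for Bob (-1<3, 0<4); eliminate r3.
Row 1 is strictly dominated by row 2 (0>-1, 2>-2); eliminate 1.
Column r2 is strictly dominated by r1 for Bob (0<2); eliminate r2.
Only (2, r1) remains, with payoff 0.

0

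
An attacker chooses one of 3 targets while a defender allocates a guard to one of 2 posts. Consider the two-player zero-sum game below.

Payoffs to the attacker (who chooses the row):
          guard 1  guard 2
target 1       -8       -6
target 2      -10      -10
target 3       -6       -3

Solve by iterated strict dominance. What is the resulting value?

-6

Row target 2 is strictly dominated by row target 1 (-8>-10, -6>-10); eliminate target 2.
Column guard 2 is strictly dominated by guard 1 for the defender (-8<-6, -6<-3); eliminate guard 2.
Row target 1 is strictly dominated by row target 3 (-6>-8); eliminate target 1.
Only (target 3, guard 1) remains, with payoff -6.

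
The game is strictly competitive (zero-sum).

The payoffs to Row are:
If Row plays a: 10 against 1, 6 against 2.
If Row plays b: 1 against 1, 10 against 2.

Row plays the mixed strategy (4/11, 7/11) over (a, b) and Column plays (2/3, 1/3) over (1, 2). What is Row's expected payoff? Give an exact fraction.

Against (2/3, 1/3), each row's expected payoff is a: 26/3; b: 4.
Taking the (4/11, 7/11)-weighted average: (4/11)·(26/3) + (7/11)·(4) = 188/33.

188/33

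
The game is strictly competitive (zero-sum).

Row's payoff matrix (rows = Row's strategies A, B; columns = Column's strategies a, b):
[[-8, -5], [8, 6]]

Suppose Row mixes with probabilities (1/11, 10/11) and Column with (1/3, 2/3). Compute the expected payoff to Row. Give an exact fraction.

Against (1/3, 2/3), each row's expected payoff is A: -6; B: 20/3.
Taking the (1/11, 10/11)-weighted average: (1/11)·(-6) + (10/11)·(20/3) = 182/33.

182/33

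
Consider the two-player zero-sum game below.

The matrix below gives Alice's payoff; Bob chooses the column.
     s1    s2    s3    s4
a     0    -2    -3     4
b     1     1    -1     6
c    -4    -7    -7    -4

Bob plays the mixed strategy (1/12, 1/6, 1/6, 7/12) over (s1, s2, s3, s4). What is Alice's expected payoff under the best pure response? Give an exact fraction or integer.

43/12

a: (0)·(1/12) + (-2)·(1/6) + (-3)·(1/6) + (4)·(7/12) = 3/2.
b: (1)·(1/12) + (1)·(1/6) + (-1)·(1/6) + (6)·(7/12) = 43/12.
c: (-4)·(1/12) + (-7)·(1/6) + (-7)·(1/6) + (-4)·(7/12) = -5.
The best pure response is b with expected payoff 43/12.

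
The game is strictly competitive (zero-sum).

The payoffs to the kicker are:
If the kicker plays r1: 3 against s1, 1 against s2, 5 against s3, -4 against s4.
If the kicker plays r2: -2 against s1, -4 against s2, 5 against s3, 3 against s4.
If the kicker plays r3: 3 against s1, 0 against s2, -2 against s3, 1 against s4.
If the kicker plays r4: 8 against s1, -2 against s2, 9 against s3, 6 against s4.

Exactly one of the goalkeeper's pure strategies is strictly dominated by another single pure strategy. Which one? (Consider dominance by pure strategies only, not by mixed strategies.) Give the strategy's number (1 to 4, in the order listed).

1

The goalkeeper prefers columns that give the kicker less. Compare s1 with s2: 1 < 3, -4 < -2, 0 < 3, -2 < 8.
So s2 strictly dominates s1 for the goalkeeper; s1 is strictly dominated.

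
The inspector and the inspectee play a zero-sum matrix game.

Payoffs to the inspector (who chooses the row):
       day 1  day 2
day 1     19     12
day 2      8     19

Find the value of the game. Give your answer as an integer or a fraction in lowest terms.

265/18

Row minima are 12 and 8, so the inspector's maximin is 12; column maxima are 19 and 19, so the inspectee's minimax is 19. These differ, so the equilibrium is in mixed strategies.
Let the inspector play day 1 with probability p. The inspectee is indifferent when 19p + 8(1−p) = 12p + 19(1−p), giving p = 11/18.
Let the inspectee play day 1 with probability q. The inspector is indifferent when 19q + 12(1−q) = 8q + 19(1−q), giving q = 7/18.
The value is 19·(7/18) + (12)·(11/18) = 265/18.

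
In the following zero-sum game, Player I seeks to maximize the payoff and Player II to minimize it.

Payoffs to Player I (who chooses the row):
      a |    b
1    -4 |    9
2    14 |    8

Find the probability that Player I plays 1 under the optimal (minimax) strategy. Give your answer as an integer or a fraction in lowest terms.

Row minima are -4 and 8, so Player I's maximin is 8; column maxima are 14 and 9, so Player II's minimax is 9. These differ, so the equilibrium is in mixed strategies.
Let Player I play 1 with probability p. Player II is indifferent when −4p + 14(1−p) = 9p + 8(1−p), giving p = 6/19.

6/19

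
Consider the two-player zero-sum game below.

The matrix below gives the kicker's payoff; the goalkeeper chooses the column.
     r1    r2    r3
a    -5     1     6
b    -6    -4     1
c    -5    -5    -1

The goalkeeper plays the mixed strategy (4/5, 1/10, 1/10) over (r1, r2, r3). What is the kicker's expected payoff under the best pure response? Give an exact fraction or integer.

-33/10

a: (-5)·(4/5) + (1)·(1/10) + (6)·(1/10) = -33/10.
b: (-6)·(4/5) + (-4)·(1/10) + (1)·(1/10) = -51/10.
c: (-5)·(4/5) + (-5)·(1/10) + (-1)·(1/10) = -23/5.
The best pure response is a with expected payoff -33/10.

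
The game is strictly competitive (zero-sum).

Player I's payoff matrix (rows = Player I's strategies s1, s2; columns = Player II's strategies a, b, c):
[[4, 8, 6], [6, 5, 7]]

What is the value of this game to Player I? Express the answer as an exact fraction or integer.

28/5

Column c is strictly dominated by a for Player II (it gives Player I more in every row).
The remaining 2×2 game on (s1, s2) × (a, b) has no saddle point. Let Player I play s1 with probability p; indifference gives 4p + 6(1−p) = 8p + 5(1−p), so p = 1/5.
Similarly Player II's optimal q on a is 3/5, and the value is 4·(3/5) + (8)·(2/5) = 28/5.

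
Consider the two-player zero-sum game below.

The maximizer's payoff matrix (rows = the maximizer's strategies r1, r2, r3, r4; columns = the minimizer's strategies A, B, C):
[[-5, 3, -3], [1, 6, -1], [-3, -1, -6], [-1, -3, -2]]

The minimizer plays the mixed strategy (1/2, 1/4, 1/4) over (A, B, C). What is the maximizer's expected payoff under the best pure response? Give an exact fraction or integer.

7/4

r1: (-5)·(1/2) + (3)·(1/4) + (-3)·(1/4) = -5/2.
r2: (1)·(1/2) + (6)·(1/4) + (-1)·(1/4) = 7/4.
r3: (-3)·(1/2) + (-1)·(1/4) + (-6)·(1/4) = -13/4.
r4: (-1)·(1/2) + (-3)·(1/4) + (-2)·(1/4) = -7/4.
The best pure response is r2 with expected payoff 7/4.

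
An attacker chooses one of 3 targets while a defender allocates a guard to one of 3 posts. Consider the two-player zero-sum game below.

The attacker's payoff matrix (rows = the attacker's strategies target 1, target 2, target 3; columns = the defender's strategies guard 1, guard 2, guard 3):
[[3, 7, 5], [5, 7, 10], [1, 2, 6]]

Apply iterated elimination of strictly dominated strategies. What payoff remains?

5

Column guard 3 is strictly dominated by guard 1 for the defender (3<5, 5<10, 1<6); eliminate guard 3.
Column guard 2 is strictly dominated by guard 1 for the defender (3<7, 5<7, 1<2); eliminate guard 2.
Row target 1 is strictly dominated by row target 2 (5>3); eliminate target 1.
Row target 3 is strictly dominated by row target 2 (5>1); eliminate target 3.
Only (target 2, guard 1) remains, with payoff 5.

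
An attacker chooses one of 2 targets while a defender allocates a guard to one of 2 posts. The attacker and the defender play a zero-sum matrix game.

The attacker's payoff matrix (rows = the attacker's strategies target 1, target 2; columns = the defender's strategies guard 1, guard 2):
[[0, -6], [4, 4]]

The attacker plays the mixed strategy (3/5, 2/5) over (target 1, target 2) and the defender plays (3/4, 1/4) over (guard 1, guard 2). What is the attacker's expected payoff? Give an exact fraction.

Against (3/4, 1/4), each row's expected payoff is target 1: -3/2; target 2: 4.
Taking the (3/5, 2/5)-weighted average: (3/5)·(-3/2) + (2/5)·(4) = 7/10.

7/10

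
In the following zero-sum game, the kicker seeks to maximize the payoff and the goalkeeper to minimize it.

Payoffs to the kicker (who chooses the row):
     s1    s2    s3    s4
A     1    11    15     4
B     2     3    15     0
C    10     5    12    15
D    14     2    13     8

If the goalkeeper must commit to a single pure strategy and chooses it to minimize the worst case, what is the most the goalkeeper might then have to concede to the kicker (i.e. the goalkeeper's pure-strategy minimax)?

The worst case (largest entry) in each column is s1: 14, s2: 11, s3: 15, s4: 15.
The best (smallest) of these is 11.

11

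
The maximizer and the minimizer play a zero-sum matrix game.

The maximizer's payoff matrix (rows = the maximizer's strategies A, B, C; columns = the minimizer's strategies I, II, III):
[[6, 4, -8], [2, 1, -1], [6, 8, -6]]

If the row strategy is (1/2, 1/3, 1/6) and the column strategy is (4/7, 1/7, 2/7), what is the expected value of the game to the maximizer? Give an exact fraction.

5/3

Against (4/7, 1/7, 2/7), each row's expected payoff is A: 12/7; B: 1; C: 20/7.
Taking the (1/2, 1/3, 1/6)-weighted average: (1/2)·(12/7) + (1/3)·(1) + (1/6)·(20/7) = 5/3.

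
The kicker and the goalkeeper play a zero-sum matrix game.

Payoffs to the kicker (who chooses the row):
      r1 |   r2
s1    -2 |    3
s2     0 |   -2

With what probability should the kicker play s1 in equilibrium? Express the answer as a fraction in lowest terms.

Row minima are -2 and -2, so the kicker's maximin is -2; column maxima are 0 and 3, so the goalkeeper's minimax is 0. These differ, so the equilibrium is in mixed strategies.
Let the kicker play s1 with probability p. The goalkeeper is indifferent when −2p = 3p − 2(1−p), giving p = 2/7.

2/7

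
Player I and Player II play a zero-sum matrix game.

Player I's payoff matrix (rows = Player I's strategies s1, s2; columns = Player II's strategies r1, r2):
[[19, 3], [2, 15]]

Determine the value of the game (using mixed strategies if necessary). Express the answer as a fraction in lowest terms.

Row minima are 3 and 2, so Player I's maximin is 3; column maxima are 19 and 15, so Player II's minimax is 15. These differ, so the equilibrium is in mixed strategies.
Let Player I play s1 with probability p. Player II is indifferent when 19p + 2(1−p) = 3p + 15(1−p), giving p = 13/29.
Let Player II play r1 with probability q. Player I is indifferent when 19q + 3(1−q) = 2q + 15(1−q), giving q = 12/29.
The value is 19·(12/29) + (3)·(17/29) = 279/29.

279/29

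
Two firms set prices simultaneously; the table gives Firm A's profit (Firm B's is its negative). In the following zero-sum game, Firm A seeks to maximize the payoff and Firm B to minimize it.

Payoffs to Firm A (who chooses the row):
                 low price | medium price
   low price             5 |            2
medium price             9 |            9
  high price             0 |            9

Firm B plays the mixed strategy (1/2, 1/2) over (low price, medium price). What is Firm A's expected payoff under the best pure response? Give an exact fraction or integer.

low price: (5)·(1/2) + (2)·(1/2) = 7/2.
medium price: (9)·(1/2) + (9)·(1/2) = 9.
high price: (0)·(1/2) + (9)·(1/2) = 9/2.
The best pure response is medium price with expected payoff 9.

9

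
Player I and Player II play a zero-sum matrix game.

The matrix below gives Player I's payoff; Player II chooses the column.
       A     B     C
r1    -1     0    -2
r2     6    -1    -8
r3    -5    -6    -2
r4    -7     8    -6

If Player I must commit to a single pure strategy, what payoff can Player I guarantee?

-2

The worst-case payoff for each row is r1: -2, r2: -8, r3: -6, r4: -7.
The best of these is -2.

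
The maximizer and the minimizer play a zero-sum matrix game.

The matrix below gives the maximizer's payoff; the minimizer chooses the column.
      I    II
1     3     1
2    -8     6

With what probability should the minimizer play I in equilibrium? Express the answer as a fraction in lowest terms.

Row minima are 1 and -8, so the maximizer's maximin is 1; column maxima are 3 and 6, so the minimizer's minimax is 3. These differ, so the equilibrium is in mixed strategies.
Let the minimizer play I with probability q. The maximizer is indifferent when 3q + (1−q) = −8q + 6(1−q), giving q = 5/16.

5/16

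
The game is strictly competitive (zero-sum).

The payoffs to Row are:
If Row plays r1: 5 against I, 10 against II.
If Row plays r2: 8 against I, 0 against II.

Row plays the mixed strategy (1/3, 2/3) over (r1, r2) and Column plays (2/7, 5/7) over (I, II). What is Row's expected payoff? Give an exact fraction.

92/21

Against (2/7, 5/7), each row's expected payoff is r1: 60/7; r2: 16/7.
Taking the (1/3, 2/3)-weighted average: (1/3)·(60/7) + (2/3)·(16/7) = 92/21.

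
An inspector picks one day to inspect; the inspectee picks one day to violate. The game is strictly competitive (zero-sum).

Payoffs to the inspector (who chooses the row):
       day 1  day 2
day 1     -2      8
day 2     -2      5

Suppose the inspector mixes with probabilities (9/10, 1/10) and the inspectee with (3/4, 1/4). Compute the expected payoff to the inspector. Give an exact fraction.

17/40

Against (3/4, 1/4), each row's expected payoff is day 1: 1/2; day 2: -1/4.
Taking the (9/10, 1/10)-weighted average: (9/10)·(1/2) + (1/10)·(-1/4) = 17/40.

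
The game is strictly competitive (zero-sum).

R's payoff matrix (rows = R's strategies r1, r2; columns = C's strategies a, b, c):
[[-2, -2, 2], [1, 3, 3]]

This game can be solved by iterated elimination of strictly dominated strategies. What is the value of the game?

1

Row r1 is strictly dominated by row r2 (1>-2, 3>-2, 3>2); eliminate r1.
Column c is strictly dominated by a for C (1<3); eliminate c.
Column b is strictly dominated by a for C (1<3); eliminate b.
Only (r2, a) remains, with payoff 1.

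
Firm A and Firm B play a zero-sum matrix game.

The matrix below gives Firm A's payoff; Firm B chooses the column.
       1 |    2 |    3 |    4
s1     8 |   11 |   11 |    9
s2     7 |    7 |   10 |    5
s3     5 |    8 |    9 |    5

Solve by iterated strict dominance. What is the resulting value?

8

Column 3 is strictly dominated by 1 for Firm B (8<11, 7<10, 5<9); eliminate 3.
Row s3 is strictly dominated by row s1 (8>5, 11>8, 9>5); eliminate s3.
Column 2 is strictly dominated by 4 for Firm B (9<11, 5<7); eliminate 2.
Row s2 is strictly dominated by row s1 (8>7, 9>5); eliminate s2.
Column 4 is strictly dominated by 1 for Firm B (8<9); eliminate 4.
Only (s1, 1) remains, with payoff 8.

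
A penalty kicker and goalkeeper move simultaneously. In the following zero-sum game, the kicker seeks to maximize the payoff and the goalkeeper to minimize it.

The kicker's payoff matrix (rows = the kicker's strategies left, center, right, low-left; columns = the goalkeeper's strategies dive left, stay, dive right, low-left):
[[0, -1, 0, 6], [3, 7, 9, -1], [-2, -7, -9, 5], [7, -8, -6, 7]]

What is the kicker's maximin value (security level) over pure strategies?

-1

The worst-case payoff for each row is left: -1, center: -1, right: -9, low-left: -8.
The best of these is -1.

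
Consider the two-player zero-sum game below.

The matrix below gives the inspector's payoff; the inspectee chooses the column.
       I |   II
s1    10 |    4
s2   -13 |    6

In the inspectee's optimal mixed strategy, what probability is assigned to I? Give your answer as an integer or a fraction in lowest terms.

Row minima are 4 and -13, so the inspector's maximin is 4; column maxima are 10 and 6, so the inspectee's minimax is 6. These differ, so the equilibrium is in mixed strategies.
Let the inspectee play I with probability q. The inspector is indifferent when 10q + 4(1−q) = −13q + 6(1−q), giving q = 2/25.

2/25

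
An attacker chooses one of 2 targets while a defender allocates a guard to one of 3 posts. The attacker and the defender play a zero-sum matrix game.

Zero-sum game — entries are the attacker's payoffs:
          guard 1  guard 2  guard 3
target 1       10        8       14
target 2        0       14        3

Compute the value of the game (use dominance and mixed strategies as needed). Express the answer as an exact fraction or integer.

Column guard 3 is strictly dominated by guard 1 for the defender (it gives the attacker more in every row).
The remaining 2×2 game on (target 1, target 2) × (guard 1, guard 2) has no saddle point. Let the attacker play target 1 with probability p; indifference gives 10p = 8p + 14(1−p), so p = 7/8.
Similarly the defender's optimal q on guard 1 is 3/8, and the value is 10·(3/8) + (8)·(5/8) = 35/4.

35/4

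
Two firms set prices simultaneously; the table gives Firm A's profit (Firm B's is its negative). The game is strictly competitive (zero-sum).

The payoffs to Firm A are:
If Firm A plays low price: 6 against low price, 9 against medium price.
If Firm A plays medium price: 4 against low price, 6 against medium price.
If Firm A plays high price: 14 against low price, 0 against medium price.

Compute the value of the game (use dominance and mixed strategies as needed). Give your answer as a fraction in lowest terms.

Row medium price is strictly dominated by row low price, so Firm A never plays it.
The remaining 2×2 game on (low price, high price) × (low price, medium price) has no saddle point. Let Firm A play low price with probability p; indifference gives 6p + 14(1−p) = 9p, so p = 14/17.
Similarly Firm B's optimal q on low price is 9/17, and the value is 6·(9/17) + (9)·(8/17) = 126/17.

126/17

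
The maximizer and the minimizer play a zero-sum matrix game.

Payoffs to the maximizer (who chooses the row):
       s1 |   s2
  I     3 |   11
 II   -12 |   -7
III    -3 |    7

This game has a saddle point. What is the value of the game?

Row minima: 3, -12, -3 → the maximizer's maximin is 3.
Column maxima: 3, 11 → the minimizer's minimax is 3.
They coincide at (I, s1), so the value is 3.

3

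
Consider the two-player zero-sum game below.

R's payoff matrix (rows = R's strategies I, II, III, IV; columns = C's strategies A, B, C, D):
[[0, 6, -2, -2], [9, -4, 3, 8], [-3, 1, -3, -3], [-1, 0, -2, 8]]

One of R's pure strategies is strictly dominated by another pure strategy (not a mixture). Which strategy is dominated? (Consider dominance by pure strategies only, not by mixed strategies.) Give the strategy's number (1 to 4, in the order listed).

3

Compare III with I: 0 > -3, 6 > 1, -2 > -3, -2 > -3.
So I strictly dominates III for R; III is strictly dominated.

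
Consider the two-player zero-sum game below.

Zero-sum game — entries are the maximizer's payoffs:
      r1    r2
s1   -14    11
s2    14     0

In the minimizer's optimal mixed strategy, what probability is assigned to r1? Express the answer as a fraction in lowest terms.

11/39

Row minima are -14 and 0, so the maximizer's maximin is 0; column maxima are 14 and 11, so the minimizer's minimax is 11. These differ, so the equilibrium is in mixed strategies.
Let the minimizer play r1 with probability q. The maximizer is indifferent when −14q + 11(1−q) = 14q, giving q = 11/39.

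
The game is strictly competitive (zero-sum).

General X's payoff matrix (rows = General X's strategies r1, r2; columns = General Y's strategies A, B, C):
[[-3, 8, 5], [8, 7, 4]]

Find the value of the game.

Column B is strictly dominated by C for General Y (it gives General X more in every row).
The remaining 2×2 game on (r1, r2) × (A, C) has no saddle point. Let General X play r1 with probability p; indifference gives −3p + 8(1−p) = 5p + 4(1−p), so p = 1/3.
Similarly General Y's optimal q on A is 1/12, and the value is -3·(1/12) + (5)·(11/12) = 13/3.

13/3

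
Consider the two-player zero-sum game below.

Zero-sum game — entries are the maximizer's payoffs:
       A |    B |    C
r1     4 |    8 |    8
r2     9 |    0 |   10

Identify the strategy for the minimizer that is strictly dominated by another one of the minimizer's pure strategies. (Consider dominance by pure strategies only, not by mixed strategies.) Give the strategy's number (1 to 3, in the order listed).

The minimizer prefers columns that give the maximizer less. Compare C with A: 4 < 8, 9 < 10.
So A strictly dominates C for the minimizer; C is strictly dominated.

3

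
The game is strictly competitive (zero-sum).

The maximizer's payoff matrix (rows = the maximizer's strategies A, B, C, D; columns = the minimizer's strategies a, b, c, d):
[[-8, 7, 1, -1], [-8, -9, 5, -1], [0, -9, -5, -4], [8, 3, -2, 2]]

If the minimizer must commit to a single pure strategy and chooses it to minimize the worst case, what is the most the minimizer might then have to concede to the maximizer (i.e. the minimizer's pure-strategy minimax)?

2

The worst case (largest entry) in each column is a: 8, b: 7, c: 5, d: 2.
The best (smallest) of these is 2.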